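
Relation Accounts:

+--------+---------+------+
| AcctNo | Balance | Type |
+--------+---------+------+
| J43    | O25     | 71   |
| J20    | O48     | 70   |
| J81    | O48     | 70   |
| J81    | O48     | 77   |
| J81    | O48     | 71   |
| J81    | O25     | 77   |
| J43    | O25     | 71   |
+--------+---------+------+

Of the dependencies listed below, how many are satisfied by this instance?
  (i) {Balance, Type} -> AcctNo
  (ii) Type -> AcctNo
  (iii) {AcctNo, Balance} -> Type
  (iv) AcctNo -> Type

0

(i) {Balance, Type} -> AcctNo: (Balance=O48, Type=70): 2 rows → AcctNo takes values {J20, J81} — violation — fails.
(ii) Type -> AcctNo: Type=71: 3 rows → AcctNo takes values {J43, J81} — violation; Type=70: 2 rows → AcctNo takes values {J20, J81} — violation — fails.
(iii) {AcctNo, Balance} -> Type: (AcctNo=J81, Balance=O48): 3 rows → Type takes values {70, 77, 71} — violation — fails.
(iv) AcctNo -> Type: AcctNo=J81: 4 rows → Type takes values {70, 77, 71} — violation — fails.
None of the 4 dependencies hold.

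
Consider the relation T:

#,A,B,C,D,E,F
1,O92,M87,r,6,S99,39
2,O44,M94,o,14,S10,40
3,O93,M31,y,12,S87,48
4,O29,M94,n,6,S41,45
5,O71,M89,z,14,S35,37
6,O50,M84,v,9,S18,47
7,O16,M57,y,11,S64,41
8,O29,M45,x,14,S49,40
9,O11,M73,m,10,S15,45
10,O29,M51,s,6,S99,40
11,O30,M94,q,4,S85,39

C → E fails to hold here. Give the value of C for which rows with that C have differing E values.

C=r: row 1 → E = S99 ✓
C=o: row 2 → E = S10 ✓
C=y: rows 3, 7 → E takes values {S87, S64} — violation
C=n: row 4 → E = S41 ✓
C=z: row 5 → E = S35 ✓
C=v: row 6 → E = S18 ✓
C=x: row 8 → E = S49 ✓
C=m: row 9 → E = S15 ✓
C=s: row 10 → E = S99 ✓
C=q: row 11 → E = S85 ✓
The only C value with inconsistent E is C=y.

y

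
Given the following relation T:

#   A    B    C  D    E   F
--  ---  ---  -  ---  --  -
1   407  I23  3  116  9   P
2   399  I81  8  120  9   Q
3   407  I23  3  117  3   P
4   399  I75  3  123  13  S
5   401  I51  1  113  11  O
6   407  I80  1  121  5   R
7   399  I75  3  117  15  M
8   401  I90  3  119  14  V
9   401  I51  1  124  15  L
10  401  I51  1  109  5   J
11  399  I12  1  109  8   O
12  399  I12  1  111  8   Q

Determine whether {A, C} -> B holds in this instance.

Yes

(A=407, C=3): rows 1, 3 → B = I23, I23 ✓
(A=399, C=8): row 2 → B = I81 ✓
(A=399, C=3): rows 4, 7 → B = I75, I75 ✓
(A=401, C=1): rows 5, 9, 10 → B = I51, I51, I51 ✓
(A=407, C=1): row 6 → B = I80 ✓
(A=401, C=3): row 8 → B = I90 ✓
(A=399, C=1): rows 11, 12 → B = I12, I12 ✓
Every {A, C} value is associated with a single B value, so {A, C} -> B holds.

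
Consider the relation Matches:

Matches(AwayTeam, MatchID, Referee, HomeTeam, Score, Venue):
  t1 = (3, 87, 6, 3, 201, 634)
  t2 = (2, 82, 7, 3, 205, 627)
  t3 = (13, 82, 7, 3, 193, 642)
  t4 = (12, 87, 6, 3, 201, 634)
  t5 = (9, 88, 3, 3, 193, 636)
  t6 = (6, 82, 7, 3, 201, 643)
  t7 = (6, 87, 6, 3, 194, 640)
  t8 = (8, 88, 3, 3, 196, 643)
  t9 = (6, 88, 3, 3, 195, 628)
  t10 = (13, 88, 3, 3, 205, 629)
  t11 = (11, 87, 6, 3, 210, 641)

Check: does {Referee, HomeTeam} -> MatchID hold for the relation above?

(Referee=6, HomeTeam=3): rows 1, 4, 7, 11 → MatchID = 87, 87, 87, 87 ✓
(Referee=7, HomeTeam=3): rows 2, 3, 6 → MatchID = 82, 82, 82 ✓
(Referee=3, HomeTeam=3): rows 5, 8, 9, 10 → MatchID = 88, 88, 88, 88 ✓
Every {Referee, HomeTeam} value is associated with a single MatchID value, so {Referee, HomeTeam} -> MatchID holds.

Yes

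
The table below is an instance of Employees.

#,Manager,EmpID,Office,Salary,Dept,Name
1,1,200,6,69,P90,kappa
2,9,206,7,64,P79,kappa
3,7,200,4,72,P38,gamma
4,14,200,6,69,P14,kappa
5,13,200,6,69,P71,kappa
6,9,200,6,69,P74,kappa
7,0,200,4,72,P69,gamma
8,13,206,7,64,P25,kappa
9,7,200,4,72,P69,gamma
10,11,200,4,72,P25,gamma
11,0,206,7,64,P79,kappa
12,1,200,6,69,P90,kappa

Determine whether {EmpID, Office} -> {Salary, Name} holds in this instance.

(EmpID=200, Office=6): rows 1, 4, 5, 6, 12 → {Salary,Name} = (69, kappa), (69, kappa), (69, kappa), (69, kappa), (69, kappa) ✓
(EmpID=206, Office=7): rows 2, 8, 11 → {Salary,Name} = (64, kappa), (64, kappa), (64, kappa) ✓
(EmpID=200, Office=4): rows 3, 7, 9, 10 → {Salary,Name} = (72, gamma), (72, gamma), (72, gamma), (72, gamma) ✓
Every {EmpID, Office} value is associated with a single {Salary, Name} value, so {EmpID, Office} -> {Salary, Name} holds.

Yes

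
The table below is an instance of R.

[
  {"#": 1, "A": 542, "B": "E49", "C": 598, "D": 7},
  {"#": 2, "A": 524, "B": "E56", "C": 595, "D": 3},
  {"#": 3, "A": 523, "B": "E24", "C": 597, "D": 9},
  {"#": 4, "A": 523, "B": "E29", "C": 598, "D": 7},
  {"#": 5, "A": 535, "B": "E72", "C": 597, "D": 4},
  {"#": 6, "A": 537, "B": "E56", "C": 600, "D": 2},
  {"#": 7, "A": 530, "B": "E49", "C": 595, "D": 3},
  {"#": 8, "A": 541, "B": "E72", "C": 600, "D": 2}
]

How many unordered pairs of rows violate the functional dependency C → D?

C=598: all 2 rows agree on D — 0 pairs.
C=595: all 2 rows agree on D — 0 pairs.
C=597: violating pairs (3,5) — 1 pair.
C=600: all 2 rows agree on D — 0 pairs.

1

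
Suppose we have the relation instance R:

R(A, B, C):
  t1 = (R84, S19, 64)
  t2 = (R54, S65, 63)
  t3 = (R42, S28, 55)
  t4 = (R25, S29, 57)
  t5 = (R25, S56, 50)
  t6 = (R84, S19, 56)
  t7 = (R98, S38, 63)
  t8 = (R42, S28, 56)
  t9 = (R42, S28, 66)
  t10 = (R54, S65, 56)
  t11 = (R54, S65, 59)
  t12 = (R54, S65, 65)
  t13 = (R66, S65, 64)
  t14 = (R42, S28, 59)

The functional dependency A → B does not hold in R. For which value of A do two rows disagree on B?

R25

A=R84: rows 1, 6 → B = S19, S19 ✓
A=R54: rows 2, 10, 11, 12 → B = S65, S65, S65, S65 ✓
A=R42: rows 3, 8, 9, 14 → B = S28, S28, S28, S28 ✓
A=R25: rows 4, 5 → B takes values {S29, S56} — violation
A=R98: row 7 → B = S38 ✓
A=R66: row 13 → B = S65 ✓
The only A value with inconsistent B is A=R25.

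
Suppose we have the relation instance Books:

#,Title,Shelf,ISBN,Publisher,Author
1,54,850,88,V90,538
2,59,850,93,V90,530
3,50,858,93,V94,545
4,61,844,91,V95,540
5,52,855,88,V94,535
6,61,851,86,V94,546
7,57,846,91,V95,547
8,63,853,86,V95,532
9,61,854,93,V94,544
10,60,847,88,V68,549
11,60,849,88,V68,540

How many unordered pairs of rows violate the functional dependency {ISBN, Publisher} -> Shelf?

(ISBN=93, Publisher=V94): violating pairs (3,9) — 1 pair.
(ISBN=91, Publisher=V95): violating pairs (4,7) — 1 pair.
(ISBN=88, Publisher=V68): violating pairs (10,11) — 1 pair.

3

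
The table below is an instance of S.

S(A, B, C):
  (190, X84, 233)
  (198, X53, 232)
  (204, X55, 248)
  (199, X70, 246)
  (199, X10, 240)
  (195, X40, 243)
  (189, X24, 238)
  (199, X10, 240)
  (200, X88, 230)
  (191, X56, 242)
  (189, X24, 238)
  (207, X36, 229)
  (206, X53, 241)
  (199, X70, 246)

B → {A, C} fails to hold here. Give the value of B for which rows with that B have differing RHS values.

X53

B=X84: 1 row → {A,C} = (190, 233) ✓
B=X53: 2 rows → {A,C} takes values {(198, 232), (206, 241)} — violation
B=X55: 1 row → {A,C} = (204, 248) ✓
B=X70: 2 rows → {A,C} = (199, 246), (199, 246) ✓
B=X10: 2 rows → {A,C} = (199, 240), (199, 240) ✓
B=X40: 1 row → {A,C} = (195, 243) ✓
B=X24: 2 rows → {A,C} = (189, 238), (189, 238) ✓
B=X88: 1 row → {A,C} = (200, 230) ✓
B=X56: 1 row → {A,C} = (191, 242) ✓
B=X36: 1 row → {A,C} = (207, 229) ✓
The only B value with inconsistent RHS is B=X53.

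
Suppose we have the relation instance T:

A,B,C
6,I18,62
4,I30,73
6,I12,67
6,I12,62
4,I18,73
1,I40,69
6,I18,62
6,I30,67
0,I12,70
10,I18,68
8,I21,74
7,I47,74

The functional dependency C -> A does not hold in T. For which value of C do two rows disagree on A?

C=62: 3 rows → A = 6, 6, 6 ✓
C=73: 2 rows → A = 4, 4 ✓
C=67: 2 rows → A = 6, 6 ✓
C=69: 1 row → A = 1 ✓
C=70: 1 row → A = 0 ✓
C=68: 1 row → A = 10 ✓
C=74: 2 rows → A takes values {8, 7} — violation
The only C value with inconsistent A is C=74.

74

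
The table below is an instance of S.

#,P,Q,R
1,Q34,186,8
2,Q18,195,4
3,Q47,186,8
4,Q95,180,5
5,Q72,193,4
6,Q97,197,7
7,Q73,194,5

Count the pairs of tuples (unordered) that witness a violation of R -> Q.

R=8: all 2 rows agree on Q — 0 pairs.
R=4: violating pairs (2,5) — 1 pair.
R=5: violating pairs (4,7) — 1 pair.

2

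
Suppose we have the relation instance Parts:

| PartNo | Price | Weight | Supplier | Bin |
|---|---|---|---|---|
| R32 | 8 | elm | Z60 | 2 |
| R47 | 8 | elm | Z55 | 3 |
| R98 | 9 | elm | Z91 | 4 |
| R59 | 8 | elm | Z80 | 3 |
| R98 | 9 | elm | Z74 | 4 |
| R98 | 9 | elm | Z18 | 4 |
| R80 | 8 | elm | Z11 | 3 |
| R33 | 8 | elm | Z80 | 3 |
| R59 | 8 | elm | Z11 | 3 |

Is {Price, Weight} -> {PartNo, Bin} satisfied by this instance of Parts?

(Price=8, Weight=elm): 6 rows → {PartNo,Bin} takes values {(R32, 2), (R47, 3), (R59, 3), (R80, 3), (R33, 3)} — violation
(Price=9, Weight=elm): 3 rows → {PartNo,Bin} = (R98, 4), (R98, 4), (R98, 4) ✓
Two rows agree on {Price, Weight} but differ on {PartNo, Bin}, so {Price, Weight} -> {PartNo, Bin} does not hold.

No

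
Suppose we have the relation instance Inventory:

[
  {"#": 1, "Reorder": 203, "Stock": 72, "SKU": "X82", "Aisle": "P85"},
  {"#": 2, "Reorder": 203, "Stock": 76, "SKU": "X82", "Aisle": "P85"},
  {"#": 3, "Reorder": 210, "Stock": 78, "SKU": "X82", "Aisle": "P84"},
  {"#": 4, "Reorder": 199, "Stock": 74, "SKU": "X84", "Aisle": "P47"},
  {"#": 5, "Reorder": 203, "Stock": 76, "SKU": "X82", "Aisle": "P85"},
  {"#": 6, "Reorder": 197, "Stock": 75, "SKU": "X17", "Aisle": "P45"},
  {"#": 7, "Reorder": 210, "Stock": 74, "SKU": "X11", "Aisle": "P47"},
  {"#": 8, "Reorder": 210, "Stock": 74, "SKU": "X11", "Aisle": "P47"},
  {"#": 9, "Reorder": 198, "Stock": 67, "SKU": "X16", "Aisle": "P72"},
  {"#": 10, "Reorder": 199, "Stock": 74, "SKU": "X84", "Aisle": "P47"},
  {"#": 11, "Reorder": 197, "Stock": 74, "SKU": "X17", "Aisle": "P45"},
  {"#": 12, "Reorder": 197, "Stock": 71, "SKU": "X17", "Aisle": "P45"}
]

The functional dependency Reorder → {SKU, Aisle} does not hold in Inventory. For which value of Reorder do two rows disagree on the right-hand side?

210

Reorder=203: rows 1, 2, 5 → {SKU,Aisle} = (X82, P85), (X82, P85), (X82, P85) ✓
Reorder=210: rows 3, 7, 8 → {SKU,Aisle} takes values {(X82, P84), (X11, P47)} — violation
Reorder=199: rows 4, 10 → {SKU,Aisle} = (X84, P47), (X84, P47) ✓
Reorder=197: rows 6, 11, 12 → {SKU,Aisle} = (X17, P45), (X17, P45), (X17, P45) ✓
Reorder=198: row 9 → {SKU,Aisle} = (X16, P72) ✓
The only Reorder value with inconsistent RHS is Reorder=210.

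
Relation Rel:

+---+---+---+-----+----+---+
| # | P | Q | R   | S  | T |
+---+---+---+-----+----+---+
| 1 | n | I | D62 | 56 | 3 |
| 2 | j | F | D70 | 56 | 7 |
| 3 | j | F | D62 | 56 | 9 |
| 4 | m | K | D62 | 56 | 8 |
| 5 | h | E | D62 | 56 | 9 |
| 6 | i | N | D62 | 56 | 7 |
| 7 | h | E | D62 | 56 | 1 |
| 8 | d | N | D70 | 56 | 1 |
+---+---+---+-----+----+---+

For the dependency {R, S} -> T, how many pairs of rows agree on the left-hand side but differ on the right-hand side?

(R=D62, S=56): violating pairs (1,3), (1,4), (1,5), (1,6), (1,7), (3,4), (3,6), (3,7), (4,5), (4,6), (4,7), (5,6), (5,7), (6,7) — 14 pairs.
(R=D70, S=56): violating pairs (2,8) — 1 pair.

15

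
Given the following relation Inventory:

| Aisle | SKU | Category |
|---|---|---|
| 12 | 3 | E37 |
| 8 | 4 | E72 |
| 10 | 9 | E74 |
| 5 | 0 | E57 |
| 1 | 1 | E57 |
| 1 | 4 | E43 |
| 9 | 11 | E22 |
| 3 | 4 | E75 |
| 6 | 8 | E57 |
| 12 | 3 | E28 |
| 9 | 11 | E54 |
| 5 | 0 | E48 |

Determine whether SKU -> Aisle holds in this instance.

No

SKU=3: 2 rows → Aisle = 12, 12 ✓
SKU=4: 3 rows → Aisle takes values {8, 1, 3} — violation
SKU=9: 1 row → Aisle = 10 ✓
SKU=0: 2 rows → Aisle = 5, 5 ✓
SKU=1: 1 row → Aisle = 1 ✓
SKU=11: 2 rows → Aisle = 9, 9 ✓
SKU=8: 1 row → Aisle = 6 ✓
Two rows agree on SKU but differ on Aisle, so SKU -> Aisle does not hold.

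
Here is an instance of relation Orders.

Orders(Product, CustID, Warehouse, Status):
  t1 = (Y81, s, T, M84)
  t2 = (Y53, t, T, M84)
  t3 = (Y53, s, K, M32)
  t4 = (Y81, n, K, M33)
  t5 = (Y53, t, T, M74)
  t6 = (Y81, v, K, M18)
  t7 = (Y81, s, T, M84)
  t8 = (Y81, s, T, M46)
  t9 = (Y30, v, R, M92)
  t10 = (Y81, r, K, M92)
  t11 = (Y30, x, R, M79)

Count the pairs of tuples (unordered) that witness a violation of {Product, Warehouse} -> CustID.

4

(Product=Y81, Warehouse=T): all 3 rows agree on CustID — 0 pairs.
(Product=Y53, Warehouse=T): all 2 rows agree on CustID — 0 pairs.
(Product=Y81, Warehouse=K): violating pairs (4,6), (4,10), (6,10) — 3 pairs.
(Product=Y30, Warehouse=R): violating pairs (9,11) — 1 pair.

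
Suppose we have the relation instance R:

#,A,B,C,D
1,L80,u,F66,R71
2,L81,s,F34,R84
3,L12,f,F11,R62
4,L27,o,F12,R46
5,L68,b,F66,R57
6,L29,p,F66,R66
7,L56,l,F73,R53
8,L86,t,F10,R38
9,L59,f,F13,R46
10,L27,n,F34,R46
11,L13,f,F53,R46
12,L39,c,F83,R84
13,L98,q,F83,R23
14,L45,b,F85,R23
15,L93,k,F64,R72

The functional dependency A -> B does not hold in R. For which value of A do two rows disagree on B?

L27

A=L80: row 1 → B = u ✓
A=L81: row 2 → B = s ✓
A=L12: row 3 → B = f ✓
A=L27: rows 4, 10 → B takes values {o, n} — violation
A=L68: row 5 → B = b ✓
A=L29: row 6 → B = p ✓
A=L56: row 7 → B = l ✓
A=L86: row 8 → B = t ✓
A=L59: row 9 → B = f ✓
A=L13: row 11 → B = f ✓
A=L39: row 12 → B = c ✓
A=L98: row 13 → B = q ✓
A=L45: row 14 → B = b ✓
A=L93: row 15 → B = k ✓
The only A value with inconsistent B is A=L27.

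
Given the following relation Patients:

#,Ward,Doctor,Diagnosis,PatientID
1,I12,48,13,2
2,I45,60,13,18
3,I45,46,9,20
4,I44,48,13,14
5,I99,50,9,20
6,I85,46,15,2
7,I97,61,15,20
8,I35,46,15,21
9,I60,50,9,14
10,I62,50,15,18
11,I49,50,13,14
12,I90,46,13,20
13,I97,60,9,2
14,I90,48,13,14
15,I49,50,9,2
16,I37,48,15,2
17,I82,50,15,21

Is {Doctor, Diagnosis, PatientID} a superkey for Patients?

Rows 4 and 14 have the same {Doctor, Diagnosis, PatientID} value (Doctor=48, Diagnosis=13, PatientID=14) but are distinct tuples, so {Doctor, Diagnosis, PatientID} does not determine every attribute — not a superkey.

No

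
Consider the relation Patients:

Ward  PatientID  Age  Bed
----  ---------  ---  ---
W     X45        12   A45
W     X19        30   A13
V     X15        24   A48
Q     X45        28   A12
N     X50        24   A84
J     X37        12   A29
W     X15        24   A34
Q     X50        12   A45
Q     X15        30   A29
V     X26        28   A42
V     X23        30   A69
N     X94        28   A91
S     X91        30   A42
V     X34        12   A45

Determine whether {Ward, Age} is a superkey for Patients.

All 14 rows have distinct {Ward, Age} values, so {Ward, Age} → (all attributes) holds and {Ward, Age} is a superkey.

Yes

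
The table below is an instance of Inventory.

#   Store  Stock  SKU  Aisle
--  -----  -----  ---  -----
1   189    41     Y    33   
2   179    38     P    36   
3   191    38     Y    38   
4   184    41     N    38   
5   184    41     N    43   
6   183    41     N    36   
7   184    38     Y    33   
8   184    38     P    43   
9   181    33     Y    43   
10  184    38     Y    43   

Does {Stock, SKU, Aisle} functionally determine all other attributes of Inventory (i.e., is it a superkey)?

All 10 rows have distinct {Stock, SKU, Aisle} values, so {Stock, SKU, Aisle} → (all attributes) holds and {Stock, SKU, Aisle} is a superkey.

Yes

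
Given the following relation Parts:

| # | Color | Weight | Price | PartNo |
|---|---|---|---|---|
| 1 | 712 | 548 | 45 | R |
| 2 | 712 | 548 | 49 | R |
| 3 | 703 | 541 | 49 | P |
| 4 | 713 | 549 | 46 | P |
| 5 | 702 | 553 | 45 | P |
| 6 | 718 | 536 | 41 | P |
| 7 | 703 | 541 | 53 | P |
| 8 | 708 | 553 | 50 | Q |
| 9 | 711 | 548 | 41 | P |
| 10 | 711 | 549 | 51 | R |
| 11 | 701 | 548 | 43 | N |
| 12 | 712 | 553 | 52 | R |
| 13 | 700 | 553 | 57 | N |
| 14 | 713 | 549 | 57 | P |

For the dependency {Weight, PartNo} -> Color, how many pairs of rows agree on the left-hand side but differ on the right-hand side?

(Weight=548, PartNo=R): all 2 rows agree on Color — 0 pairs.
(Weight=541, PartNo=P): all 2 rows agree on Color — 0 pairs.
(Weight=549, PartNo=P): all 2 rows agree on Color — 0 pairs.

0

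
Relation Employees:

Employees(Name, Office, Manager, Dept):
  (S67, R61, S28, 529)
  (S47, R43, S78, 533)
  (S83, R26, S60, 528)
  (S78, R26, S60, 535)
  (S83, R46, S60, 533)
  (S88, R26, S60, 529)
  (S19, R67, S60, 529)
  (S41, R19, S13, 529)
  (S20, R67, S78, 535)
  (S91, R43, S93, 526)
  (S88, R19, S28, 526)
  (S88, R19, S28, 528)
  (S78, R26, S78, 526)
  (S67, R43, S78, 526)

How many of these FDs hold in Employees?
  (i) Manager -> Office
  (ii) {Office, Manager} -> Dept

(i) Manager -> Office: Manager=S28: 3 rows → Office takes values {R61, R19} — violation; Manager=S78: 4 rows → Office takes values {R43, R67, R26} — violation; Manager=S60: 5 rows → Office takes values {R26, R46, R67} — violation — fails.
(ii) {Office, Manager} -> Dept: (Office=R43, Manager=S78): 2 rows → Dept takes values {533, 526} — violation; (Office=R26, Manager=S60): 3 rows → Dept takes values {528, 535, 529} — violation; (Office=R19, Manager=S28): 2 rows → Dept takes values {526, 528} — violation — fails.
None of the 2 dependencies hold.

0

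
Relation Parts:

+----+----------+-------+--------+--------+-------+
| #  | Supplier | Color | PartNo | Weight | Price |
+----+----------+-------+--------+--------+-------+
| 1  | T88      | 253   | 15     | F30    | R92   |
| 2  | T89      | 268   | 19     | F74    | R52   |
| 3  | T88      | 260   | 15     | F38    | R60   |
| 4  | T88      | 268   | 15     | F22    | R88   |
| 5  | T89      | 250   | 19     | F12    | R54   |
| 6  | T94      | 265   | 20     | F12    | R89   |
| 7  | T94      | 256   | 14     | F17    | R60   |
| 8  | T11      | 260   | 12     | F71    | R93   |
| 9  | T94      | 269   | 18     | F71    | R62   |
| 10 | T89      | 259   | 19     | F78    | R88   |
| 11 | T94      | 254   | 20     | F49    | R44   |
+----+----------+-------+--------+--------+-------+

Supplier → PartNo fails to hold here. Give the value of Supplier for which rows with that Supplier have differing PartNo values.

Supplier=T88: rows 1, 3, 4 → PartNo = 15, 15, 15 ✓
Supplier=T89: rows 2, 5, 10 → PartNo = 19, 19, 19 ✓
Supplier=T94: rows 6, 7, 9, 11 → PartNo takes values {20, 14, 18} — violation
Supplier=T11: row 8 → PartNo = 12 ✓
The only Supplier value with inconsistent PartNo is Supplier=T94.

T94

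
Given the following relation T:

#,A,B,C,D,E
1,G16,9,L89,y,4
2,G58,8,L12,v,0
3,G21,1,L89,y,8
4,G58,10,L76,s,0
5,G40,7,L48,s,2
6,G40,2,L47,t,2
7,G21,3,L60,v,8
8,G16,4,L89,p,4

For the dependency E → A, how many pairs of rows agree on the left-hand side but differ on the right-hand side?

0

E=4: all 2 rows agree on A — 0 pairs.
E=0: all 2 rows agree on A — 0 pairs.
E=8: all 2 rows agree on A — 0 pairs.
E=2: all 2 rows agree on A — 0 pairs.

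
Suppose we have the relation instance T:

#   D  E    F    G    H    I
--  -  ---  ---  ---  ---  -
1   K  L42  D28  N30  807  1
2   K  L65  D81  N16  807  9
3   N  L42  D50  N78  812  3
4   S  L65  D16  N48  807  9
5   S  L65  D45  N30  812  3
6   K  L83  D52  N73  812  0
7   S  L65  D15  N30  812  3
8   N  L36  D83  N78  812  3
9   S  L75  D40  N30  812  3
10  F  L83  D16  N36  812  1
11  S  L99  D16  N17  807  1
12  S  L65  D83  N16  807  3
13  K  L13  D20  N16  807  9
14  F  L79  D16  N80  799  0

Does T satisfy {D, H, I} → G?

(D=K, H=807, I=1): row 1 → G = N30 ✓
(D=K, H=807, I=9): rows 2, 13 → G = N16, N16 ✓
(D=N, H=812, I=3): rows 3, 8 → G = N78, N78 ✓
(D=S, H=807, I=9): row 4 → G = N48 ✓
(D=S, H=812, I=3): rows 5, 7, 9 → G = N30, N30, N30 ✓
(D=K, H=812, I=0): row 6 → G = N73 ✓
(D=F, H=812, I=1): row 10 → G = N36 ✓
(D=S, H=807, I=1): row 11 → G = N17 ✓
(D=S, H=807, I=3): row 12 → G = N16 ✓
(D=F, H=799, I=0): row 14 → G = N80 ✓
Every {D, H, I} value is associated with a single G value, so {D, H, I} → G holds.

Yes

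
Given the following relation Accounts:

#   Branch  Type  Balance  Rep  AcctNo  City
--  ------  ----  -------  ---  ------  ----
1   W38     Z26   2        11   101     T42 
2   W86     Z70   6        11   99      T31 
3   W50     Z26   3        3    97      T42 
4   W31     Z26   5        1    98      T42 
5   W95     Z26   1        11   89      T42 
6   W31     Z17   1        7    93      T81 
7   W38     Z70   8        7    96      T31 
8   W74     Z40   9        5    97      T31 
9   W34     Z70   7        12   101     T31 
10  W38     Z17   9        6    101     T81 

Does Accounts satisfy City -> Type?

No

City=T42: rows 1, 3, 4, 5 → Type = Z26, Z26, Z26, Z26 ✓
City=T31: rows 2, 7, 8, 9 → Type takes values {Z70, Z40} — violation
City=T81: rows 6, 10 → Type = Z17, Z17 ✓
Two rows agree on City but differ on Type, so City -> Type does not hold.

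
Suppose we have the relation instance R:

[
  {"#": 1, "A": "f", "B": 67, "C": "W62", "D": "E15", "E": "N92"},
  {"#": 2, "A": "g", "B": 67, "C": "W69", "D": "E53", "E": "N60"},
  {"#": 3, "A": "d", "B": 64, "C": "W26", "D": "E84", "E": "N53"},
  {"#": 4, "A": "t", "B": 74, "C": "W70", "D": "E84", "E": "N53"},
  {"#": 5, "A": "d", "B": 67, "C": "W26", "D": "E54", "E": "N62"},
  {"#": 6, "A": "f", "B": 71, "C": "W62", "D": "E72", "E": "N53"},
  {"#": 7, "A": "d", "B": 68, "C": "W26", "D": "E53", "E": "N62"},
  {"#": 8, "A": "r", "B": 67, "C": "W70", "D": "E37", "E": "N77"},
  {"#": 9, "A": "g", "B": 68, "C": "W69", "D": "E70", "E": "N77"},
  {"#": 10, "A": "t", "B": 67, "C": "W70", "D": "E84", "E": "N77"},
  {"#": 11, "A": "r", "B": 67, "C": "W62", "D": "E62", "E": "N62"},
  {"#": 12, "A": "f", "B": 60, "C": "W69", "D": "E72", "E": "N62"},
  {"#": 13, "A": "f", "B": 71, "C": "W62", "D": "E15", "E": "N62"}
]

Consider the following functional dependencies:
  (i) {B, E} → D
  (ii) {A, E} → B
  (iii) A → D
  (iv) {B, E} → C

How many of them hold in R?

(i) {B, E} → D: (B=67, E=N62): rows 5, 11 → D takes values {E54, E62} — violation; (B=67, E=N77): rows 8, 10 → D takes values {E37, E84} — violation — fails.
(ii) {A, E} → B: (A=d, E=N62): rows 5, 7 → B takes values {67, 68} — violation; (A=f, E=N62): rows 12, 13 → B takes values {60, 71} — violation — fails.
(iii) A → D: A=f: rows 1, 6, 12, 13 → D takes values {E15, E72} — violation; A=g: rows 2, 9 → D takes values {E53, E70} — violation; A=d: rows 3, 5, 7 → D takes values {E84, E54, E53} — violation; A=r: rows 8, 11 → D takes values {E37, E62} — violation — fails.
(iv) {B, E} → C: (B=67, E=N62): rows 5, 11 → C takes values {W26, W62} — violation — fails.
None of the 4 dependencies hold.

0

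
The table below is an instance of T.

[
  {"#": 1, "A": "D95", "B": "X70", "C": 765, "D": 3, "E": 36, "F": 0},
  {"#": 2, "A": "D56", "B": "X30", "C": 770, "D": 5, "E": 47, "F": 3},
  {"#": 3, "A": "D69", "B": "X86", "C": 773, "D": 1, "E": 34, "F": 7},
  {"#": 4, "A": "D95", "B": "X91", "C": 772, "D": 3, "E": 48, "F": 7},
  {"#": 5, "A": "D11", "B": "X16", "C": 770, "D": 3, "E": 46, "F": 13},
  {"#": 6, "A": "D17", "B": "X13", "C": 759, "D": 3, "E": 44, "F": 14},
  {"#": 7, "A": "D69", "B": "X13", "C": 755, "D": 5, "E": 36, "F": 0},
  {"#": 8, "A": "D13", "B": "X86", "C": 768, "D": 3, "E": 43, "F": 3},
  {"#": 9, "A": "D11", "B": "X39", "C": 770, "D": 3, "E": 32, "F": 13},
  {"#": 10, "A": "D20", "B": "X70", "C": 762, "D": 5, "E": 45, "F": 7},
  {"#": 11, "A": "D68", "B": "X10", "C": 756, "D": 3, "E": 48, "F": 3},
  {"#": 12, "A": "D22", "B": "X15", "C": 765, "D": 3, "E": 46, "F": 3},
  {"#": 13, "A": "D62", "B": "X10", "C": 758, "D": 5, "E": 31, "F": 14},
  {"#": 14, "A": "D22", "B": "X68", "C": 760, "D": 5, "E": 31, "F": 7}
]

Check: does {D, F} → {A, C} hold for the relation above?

No

(D=3, F=0): row 1 → {A,C} = (D95, 765) ✓
(D=5, F=3): row 2 → {A,C} = (D56, 770) ✓
(D=1, F=7): row 3 → {A,C} = (D69, 773) ✓
(D=3, F=7): row 4 → {A,C} = (D95, 772) ✓
(D=3, F=13): rows 5, 9 → {A,C} = (D11, 770), (D11, 770) ✓
(D=3, F=14): row 6 → {A,C} = (D17, 759) ✓
(D=5, F=0): row 7 → {A,C} = (D69, 755) ✓
(D=3, F=3): rows 8, 11, 12 → {A,C} takes values {(D13, 768), (D68, 756), (D22, 765)} — violation
(D=5, F=7): rows 10, 14 → {A,C} takes values {(D20, 762), (D22, 760)} — violation
(D=5, F=14): row 13 → {A,C} = (D62, 758) ✓
Two rows agree on {D, F} but differ on {A, C}, so {D, F} → {A, C} does not hold.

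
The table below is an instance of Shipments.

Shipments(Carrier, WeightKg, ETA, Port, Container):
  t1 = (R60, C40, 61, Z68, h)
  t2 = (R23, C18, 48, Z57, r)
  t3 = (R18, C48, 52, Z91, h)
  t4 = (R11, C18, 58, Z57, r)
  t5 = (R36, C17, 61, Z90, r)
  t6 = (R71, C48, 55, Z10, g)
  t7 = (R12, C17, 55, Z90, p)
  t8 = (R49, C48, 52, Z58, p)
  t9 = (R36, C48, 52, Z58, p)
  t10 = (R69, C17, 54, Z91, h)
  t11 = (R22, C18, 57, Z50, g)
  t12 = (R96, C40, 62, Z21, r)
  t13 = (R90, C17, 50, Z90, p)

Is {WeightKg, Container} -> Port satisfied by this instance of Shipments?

Yes

(WeightKg=C40, Container=h): row 1 → Port = Z68 ✓
(WeightKg=C18, Container=r): rows 2, 4 → Port = Z57, Z57 ✓
(WeightKg=C48, Container=h): row 3 → Port = Z91 ✓
(WeightKg=C17, Container=r): row 5 → Port = Z90 ✓
(WeightKg=C48, Container=g): row 6 → Port = Z10 ✓
(WeightKg=C17, Container=p): rows 7, 13 → Port = Z90, Z90 ✓
(WeightKg=C48, Container=p): rows 8, 9 → Port = Z58, Z58 ✓
(WeightKg=C17, Container=h): row 10 → Port = Z91 ✓
(WeightKg=C18, Container=g): row 11 → Port = Z50 ✓
(WeightKg=C40, Container=r): row 12 → Port = Z21 ✓
Every {WeightKg, Container} value is associated with a single Port value, so {WeightKg, Container} -> Port holds.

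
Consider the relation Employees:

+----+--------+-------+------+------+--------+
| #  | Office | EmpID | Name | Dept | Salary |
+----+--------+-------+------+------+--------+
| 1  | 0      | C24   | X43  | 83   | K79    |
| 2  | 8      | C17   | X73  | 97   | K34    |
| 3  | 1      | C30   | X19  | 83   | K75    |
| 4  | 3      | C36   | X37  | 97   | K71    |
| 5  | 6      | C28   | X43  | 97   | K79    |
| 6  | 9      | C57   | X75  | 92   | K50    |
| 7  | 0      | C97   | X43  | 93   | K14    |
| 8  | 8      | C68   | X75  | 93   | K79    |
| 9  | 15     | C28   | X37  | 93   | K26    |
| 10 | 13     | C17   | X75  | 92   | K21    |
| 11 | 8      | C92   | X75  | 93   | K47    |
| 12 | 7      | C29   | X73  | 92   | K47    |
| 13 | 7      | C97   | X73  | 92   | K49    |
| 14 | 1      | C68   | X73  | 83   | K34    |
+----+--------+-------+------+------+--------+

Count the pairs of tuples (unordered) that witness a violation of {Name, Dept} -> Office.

(Name=X75, Dept=92): violating pairs (6,10) — 1 pair.
(Name=X75, Dept=93): all 2 rows agree on Office — 0 pairs.
(Name=X73, Dept=92): all 2 rows agree on Office — 0 pairs.

1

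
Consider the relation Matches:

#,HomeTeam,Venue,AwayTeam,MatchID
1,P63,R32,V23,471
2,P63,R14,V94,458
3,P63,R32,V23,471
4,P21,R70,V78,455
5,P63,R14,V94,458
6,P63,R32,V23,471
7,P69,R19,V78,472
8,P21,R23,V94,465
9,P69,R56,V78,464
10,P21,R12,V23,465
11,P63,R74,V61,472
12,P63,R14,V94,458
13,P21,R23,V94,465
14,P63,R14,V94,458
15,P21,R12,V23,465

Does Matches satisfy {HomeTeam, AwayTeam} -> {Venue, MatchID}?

No

(HomeTeam=P63, AwayTeam=V23): rows 1, 3, 6 → {Venue,MatchID} = (R32, 471), (R32, 471), (R32, 471) ✓
(HomeTeam=P63, AwayTeam=V94): rows 2, 5, 12, 14 → {Venue,MatchID} = (R14, 458), (R14, 458), (R14, 458), (R14, 458) ✓
(HomeTeam=P21, AwayTeam=V78): row 4 → {Venue,MatchID} = (R70, 455) ✓
(HomeTeam=P69, AwayTeam=V78): rows 7, 9 → {Venue,MatchID} takes values {(R19, 472), (R56, 464)} — violation
(HomeTeam=P21, AwayTeam=V94): rows 8, 13 → {Venue,MatchID} = (R23, 465), (R23, 465) ✓
(HomeTeam=P21, AwayTeam=V23): rows 10, 15 → {Venue,MatchID} = (R12, 465), (R12, 465) ✓
(HomeTeam=P63, AwayTeam=V61): row 11 → {Venue,MatchID} = (R74, 472) ✓
Two rows agree on {HomeTeam, AwayTeam} but differ on {Venue, MatchID}, so {HomeTeam, AwayTeam} -> {Venue, MatchID} does not hold.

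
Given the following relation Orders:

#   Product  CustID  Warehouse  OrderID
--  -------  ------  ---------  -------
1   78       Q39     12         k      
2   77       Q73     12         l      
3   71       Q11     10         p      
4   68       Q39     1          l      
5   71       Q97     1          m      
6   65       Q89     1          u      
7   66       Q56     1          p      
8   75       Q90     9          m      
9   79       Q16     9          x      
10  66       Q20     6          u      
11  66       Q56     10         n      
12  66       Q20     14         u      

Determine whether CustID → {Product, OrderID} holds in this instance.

No

CustID=Q39: rows 1, 4 → {Product,OrderID} takes values {(78, k), (68, l)} — violation
CustID=Q73: row 2 → {Product,OrderID} = (77, l) ✓
CustID=Q11: row 3 → {Product,OrderID} = (71, p) ✓
CustID=Q97: row 5 → {Product,OrderID} = (71, m) ✓
CustID=Q89: row 6 → {Product,OrderID} = (65, u) ✓
CustID=Q56: rows 7, 11 → {Product,OrderID} takes values {(66, p), (66, n)} — violation
CustID=Q90: row 8 → {Product,OrderID} = (75, m) ✓
CustID=Q16: row 9 → {Product,OrderID} = (79, x) ✓
CustID=Q20: rows 10, 12 → {Product,OrderID} = (66, u), (66, u) ✓
Two rows agree on CustID but differ on {Product, OrderID}, so CustID → {Product, OrderID} does not hold.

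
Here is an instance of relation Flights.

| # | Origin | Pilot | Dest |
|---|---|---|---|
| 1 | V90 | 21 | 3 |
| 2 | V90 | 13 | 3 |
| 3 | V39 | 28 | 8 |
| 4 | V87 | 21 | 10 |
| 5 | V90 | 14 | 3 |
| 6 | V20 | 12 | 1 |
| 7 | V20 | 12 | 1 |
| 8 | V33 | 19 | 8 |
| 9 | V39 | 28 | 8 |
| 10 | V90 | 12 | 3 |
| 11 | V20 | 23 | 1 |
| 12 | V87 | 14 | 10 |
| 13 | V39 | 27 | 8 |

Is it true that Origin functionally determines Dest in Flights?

Origin=V90: rows 1, 2, 5, 10 → Dest = 3, 3, 3, 3 ✓
Origin=V39: rows 3, 9, 13 → Dest = 8, 8, 8 ✓
Origin=V87: rows 4, 12 → Dest = 10, 10 ✓
Origin=V20: rows 6, 7, 11 → Dest = 1, 1, 1 ✓
Origin=V33: row 8 → Dest = 8 ✓
Every Origin value is associated with a single Dest value, so Origin → Dest holds.

Yes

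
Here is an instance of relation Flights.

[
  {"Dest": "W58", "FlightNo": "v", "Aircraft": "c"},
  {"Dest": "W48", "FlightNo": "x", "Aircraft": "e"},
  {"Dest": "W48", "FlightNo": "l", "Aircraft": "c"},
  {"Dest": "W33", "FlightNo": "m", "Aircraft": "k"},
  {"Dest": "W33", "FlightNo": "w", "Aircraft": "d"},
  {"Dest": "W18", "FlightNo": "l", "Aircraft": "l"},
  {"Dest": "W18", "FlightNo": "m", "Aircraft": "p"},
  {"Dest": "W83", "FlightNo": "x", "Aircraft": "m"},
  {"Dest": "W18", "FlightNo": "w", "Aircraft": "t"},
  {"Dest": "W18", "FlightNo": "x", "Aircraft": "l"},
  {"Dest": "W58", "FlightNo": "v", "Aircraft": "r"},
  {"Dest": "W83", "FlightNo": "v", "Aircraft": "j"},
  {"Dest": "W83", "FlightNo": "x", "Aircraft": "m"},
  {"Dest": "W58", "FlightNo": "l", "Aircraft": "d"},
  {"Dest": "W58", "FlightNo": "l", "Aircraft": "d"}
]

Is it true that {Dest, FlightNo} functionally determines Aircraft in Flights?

No

(Dest=W58, FlightNo=v): 2 rows → Aircraft takes values {c, r} — violation
(Dest=W48, FlightNo=x): 1 row → Aircraft = e ✓
(Dest=W48, FlightNo=l): 1 row → Aircraft = c ✓
(Dest=W33, FlightNo=m): 1 row → Aircraft = k ✓
(Dest=W33, FlightNo=w): 1 row → Aircraft = d ✓
(Dest=W18, FlightNo=l): 1 row → Aircraft = l ✓
(Dest=W18, FlightNo=m): 1 row → Aircraft = p ✓
(Dest=W83, FlightNo=x): 2 rows → Aircraft = m, m ✓
(Dest=W18, FlightNo=w): 1 row → Aircraft = t ✓
(Dest=W18, FlightNo=x): 1 row → Aircraft = l ✓
(Dest=W83, FlightNo=v): 1 row → Aircraft = j ✓
(Dest=W58, FlightNo=l): 2 rows → Aircraft = d, d ✓
Two rows agree on {Dest, FlightNo} but differ on Aircraft, so {Dest, FlightNo} → Aircraft does not hold.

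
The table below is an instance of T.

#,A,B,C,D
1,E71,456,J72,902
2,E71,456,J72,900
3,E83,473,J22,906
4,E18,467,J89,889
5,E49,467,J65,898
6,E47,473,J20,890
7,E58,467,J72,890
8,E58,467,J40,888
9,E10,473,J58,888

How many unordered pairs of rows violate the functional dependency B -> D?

10

B=456: violating pairs (1,2) — 1 pair.
B=473: violating pairs (3,6), (3,9), (6,9) — 3 pairs.
B=467: violating pairs (4,5), (4,7), (4,8), (5,7), (5,8), (7,8) — 6 pairs.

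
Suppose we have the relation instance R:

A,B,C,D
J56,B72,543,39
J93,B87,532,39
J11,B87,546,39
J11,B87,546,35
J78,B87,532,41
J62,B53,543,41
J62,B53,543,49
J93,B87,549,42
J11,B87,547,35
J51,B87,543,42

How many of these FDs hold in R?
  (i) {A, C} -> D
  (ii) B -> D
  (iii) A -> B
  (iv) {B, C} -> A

(i) {A, C} -> D: (A=J11, C=546): 2 rows → D takes values {39, 35} — violation; (A=J62, C=543): 2 rows → D takes values {41, 49} — violation — fails.
(ii) B -> D: B=B87: 7 rows → D takes values {39, 35, 41, 42} — violation; B=B53: 2 rows → D takes values {41, 49} — violation — fails.
(iii) A -> B: every LHS value maps to a single RHS value — holds.
(iv) {B, C} -> A: (B=B87, C=532): 2 rows → A takes values {J93, J78} — violation — fails.
1 of the 4 dependencies holds.

1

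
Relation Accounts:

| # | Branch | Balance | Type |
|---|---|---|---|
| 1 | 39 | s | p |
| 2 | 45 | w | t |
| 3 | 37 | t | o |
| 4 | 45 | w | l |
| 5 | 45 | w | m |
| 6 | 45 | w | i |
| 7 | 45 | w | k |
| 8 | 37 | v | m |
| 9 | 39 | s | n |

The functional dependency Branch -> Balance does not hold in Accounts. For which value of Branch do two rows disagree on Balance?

Branch=39: rows 1, 9 → Balance = s, s ✓
Branch=45: rows 2, 4, 5, 6, 7 → Balance = w, w, w, w, w ✓
Branch=37: rows 3, 8 → Balance takes values {t, v} — violation
The only Branch value with inconsistent Balance is Branch=37.

37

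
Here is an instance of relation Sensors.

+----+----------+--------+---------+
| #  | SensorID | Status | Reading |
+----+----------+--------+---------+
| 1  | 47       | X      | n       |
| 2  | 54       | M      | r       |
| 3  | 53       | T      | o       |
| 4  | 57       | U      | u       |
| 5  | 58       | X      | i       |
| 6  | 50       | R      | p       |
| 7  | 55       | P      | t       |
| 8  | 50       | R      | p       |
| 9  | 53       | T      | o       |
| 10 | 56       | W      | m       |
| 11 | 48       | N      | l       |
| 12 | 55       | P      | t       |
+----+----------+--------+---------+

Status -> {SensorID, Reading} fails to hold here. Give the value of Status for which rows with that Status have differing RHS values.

Status=X: rows 1, 5 → {SensorID,Reading} takes values {(47, n), (58, i)} — violation
Status=M: row 2 → {SensorID,Reading} = (54, r) ✓
Status=T: rows 3, 9 → {SensorID,Reading} = (53, o), (53, o) ✓
Status=U: row 4 → {SensorID,Reading} = (57, u) ✓
Status=R: rows 6, 8 → {SensorID,Reading} = (50, p), (50, p) ✓
Status=P: rows 7, 12 → {SensorID,Reading} = (55, t), (55, t) ✓
Status=W: row 10 → {SensorID,Reading} = (56, m) ✓
Status=N: row 11 → {SensorID,Reading} = (48, l) ✓
The only Status value with inconsistent RHS is Status=X.

X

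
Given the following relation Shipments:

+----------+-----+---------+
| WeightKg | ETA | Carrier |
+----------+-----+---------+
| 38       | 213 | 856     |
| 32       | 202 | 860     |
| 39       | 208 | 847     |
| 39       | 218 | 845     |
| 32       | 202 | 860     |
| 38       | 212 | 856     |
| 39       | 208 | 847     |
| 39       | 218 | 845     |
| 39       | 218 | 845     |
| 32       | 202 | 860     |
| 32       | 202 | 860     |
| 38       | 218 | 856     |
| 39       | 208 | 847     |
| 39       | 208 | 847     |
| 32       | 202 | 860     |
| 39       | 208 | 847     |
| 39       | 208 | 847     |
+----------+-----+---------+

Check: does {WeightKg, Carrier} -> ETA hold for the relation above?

(WeightKg=38, Carrier=856): 3 rows → ETA takes values {213, 212, 218} — violation
(WeightKg=32, Carrier=860): 5 rows → ETA = 202, 202, 202, 202, 202 ✓
(WeightKg=39, Carrier=847): 6 rows → ETA = 208, 208, 208, 208, 208, 208 ✓
(WeightKg=39, Carrier=845): 3 rows → ETA = 218, 218, 218 ✓
Two rows agree on {WeightKg, Carrier} but differ on ETA, so {WeightKg, Carrier} -> ETA does not hold.

No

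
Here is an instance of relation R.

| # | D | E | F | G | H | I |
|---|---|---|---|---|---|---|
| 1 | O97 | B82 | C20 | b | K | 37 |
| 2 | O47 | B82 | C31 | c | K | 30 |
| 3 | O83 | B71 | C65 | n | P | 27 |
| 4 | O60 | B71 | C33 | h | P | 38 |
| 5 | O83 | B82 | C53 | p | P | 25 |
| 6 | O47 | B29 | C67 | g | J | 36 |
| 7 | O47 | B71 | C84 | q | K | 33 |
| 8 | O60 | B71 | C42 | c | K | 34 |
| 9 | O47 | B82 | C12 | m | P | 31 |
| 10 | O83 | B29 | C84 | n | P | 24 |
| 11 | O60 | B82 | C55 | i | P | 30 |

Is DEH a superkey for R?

Yes

All 11 rows have distinct DEH values, so DEH → (all attributes) holds and DEH is a superkey.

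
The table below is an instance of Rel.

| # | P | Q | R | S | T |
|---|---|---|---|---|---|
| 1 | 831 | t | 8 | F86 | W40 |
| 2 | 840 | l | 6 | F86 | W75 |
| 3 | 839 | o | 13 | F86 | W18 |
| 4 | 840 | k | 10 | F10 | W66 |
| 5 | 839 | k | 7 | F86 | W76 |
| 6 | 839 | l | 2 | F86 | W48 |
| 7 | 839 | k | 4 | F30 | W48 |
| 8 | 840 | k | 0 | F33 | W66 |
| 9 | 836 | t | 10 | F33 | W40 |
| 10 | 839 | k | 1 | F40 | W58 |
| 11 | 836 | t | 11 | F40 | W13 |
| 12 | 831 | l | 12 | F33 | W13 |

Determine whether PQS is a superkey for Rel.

All 12 rows have distinct PQS values, so PQS → (all attributes) holds and PQS is a superkey.

Yes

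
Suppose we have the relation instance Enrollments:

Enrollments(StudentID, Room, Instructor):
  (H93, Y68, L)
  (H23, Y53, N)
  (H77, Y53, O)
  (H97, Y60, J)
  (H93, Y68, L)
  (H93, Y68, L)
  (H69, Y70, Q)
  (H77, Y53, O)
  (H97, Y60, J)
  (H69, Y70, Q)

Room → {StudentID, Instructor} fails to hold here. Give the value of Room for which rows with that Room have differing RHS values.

Room=Y68: 3 rows → {StudentID,Instructor} = (H93, L), (H93, L), (H93, L) ✓
Room=Y53: 3 rows → {StudentID,Instructor} takes values {(H23, N), (H77, O)} — violation
Room=Y60: 2 rows → {StudentID,Instructor} = (H97, J), (H97, J) ✓
Room=Y70: 2 rows → {StudentID,Instructor} = (H69, Q), (H69, Q) ✓
The only Room value with inconsistent RHS is Room=Y53.

Y53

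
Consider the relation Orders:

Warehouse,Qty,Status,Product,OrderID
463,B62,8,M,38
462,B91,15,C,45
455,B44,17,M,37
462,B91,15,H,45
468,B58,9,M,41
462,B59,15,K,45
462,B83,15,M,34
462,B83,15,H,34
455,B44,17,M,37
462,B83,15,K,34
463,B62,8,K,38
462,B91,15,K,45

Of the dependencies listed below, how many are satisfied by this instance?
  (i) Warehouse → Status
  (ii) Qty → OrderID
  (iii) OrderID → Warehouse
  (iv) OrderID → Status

4

(i) Warehouse → Status: every LHS value maps to a single RHS value — holds.
(ii) Qty → OrderID: every LHS value maps to a single RHS value — holds.
(iii) OrderID → Warehouse: every LHS value maps to a single RHS value — holds.
(iv) OrderID → Status: every LHS value maps to a single RHS value — holds.
4 of the 4 dependencies hold.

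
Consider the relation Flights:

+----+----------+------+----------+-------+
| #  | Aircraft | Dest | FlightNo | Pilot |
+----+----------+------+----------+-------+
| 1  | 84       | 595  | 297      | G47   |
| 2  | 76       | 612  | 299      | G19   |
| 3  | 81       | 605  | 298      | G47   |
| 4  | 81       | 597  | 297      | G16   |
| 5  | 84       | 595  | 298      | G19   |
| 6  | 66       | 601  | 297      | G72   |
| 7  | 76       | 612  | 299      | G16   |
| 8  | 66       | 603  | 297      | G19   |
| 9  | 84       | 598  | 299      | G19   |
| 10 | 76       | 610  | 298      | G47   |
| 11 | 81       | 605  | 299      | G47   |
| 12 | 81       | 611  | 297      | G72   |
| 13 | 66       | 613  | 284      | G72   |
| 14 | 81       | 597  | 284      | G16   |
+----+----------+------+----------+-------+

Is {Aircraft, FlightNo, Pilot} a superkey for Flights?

All 14 rows have distinct {Aircraft, FlightNo, Pilot} values, so {Aircraft, FlightNo, Pilot} → (all attributes) holds and {Aircraft, FlightNo, Pilot} is a superkey.

Yes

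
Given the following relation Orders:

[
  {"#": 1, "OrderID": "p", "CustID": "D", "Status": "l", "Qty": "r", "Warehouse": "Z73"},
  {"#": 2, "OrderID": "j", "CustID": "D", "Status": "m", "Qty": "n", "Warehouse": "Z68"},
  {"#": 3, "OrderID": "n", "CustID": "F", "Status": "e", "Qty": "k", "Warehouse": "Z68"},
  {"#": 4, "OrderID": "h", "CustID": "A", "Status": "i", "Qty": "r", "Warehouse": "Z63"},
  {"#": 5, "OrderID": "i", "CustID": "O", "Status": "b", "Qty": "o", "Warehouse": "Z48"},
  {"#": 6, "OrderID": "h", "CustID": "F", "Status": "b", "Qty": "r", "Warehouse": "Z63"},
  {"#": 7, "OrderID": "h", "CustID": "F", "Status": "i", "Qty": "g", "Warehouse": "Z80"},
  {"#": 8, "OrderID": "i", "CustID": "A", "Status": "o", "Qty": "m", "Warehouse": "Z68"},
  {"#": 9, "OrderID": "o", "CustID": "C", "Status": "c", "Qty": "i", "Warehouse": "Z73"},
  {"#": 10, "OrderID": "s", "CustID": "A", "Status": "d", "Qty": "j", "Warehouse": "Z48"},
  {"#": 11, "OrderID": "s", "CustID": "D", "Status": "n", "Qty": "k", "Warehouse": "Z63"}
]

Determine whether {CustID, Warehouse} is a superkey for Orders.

All 11 rows have distinct {CustID, Warehouse} values, so {CustID, Warehouse} → (all attributes) holds and {CustID, Warehouse} is a superkey.

Yes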